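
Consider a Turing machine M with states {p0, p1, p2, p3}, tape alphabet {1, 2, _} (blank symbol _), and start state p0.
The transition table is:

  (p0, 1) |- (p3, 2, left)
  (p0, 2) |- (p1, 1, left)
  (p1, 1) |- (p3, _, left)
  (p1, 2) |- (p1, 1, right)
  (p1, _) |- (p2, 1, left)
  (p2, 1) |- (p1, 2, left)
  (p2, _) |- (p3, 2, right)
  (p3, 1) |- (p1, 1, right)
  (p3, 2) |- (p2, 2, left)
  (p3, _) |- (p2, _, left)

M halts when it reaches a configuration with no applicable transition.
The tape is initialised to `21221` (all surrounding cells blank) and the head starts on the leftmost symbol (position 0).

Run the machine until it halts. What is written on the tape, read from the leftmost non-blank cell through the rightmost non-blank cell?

2__211221

state=p0 head=0 tape=____[2]1221   (p0,2)→(p1,1,left)
state=p1 head=-1 tape=___[_]11221   (p1,_)→(p2,1,left)
state=p2 head=-2 tape=__[_]111221   (p2,_)→(p3,2,right)
state=p3 head=-1 tape=__2[1]11221   (p3,1)→(p1,1,right)
state=p1 head=0 tape=__21[1]1221   (p1,1)→(p3,_,left)
state=p3 head=-1 tape=__2[1]_1221   (p3,1)→(p1,1,right)
state=p1 head=0 tape=__21[_]1221   (p1,_)→(p2,1,left)
state=p2 head=-1 tape=__2[1]11221   (p2,1)→(p1,2,left)
state=p1 head=-2 tape=__[2]211221   (p1,2)→(p1,1,right)
state=p1 head=-1 tape=__1[2]11221   (p1,2)→(p1,1,right)
state=p1 head=0 tape=__11[1]1221   (p1,1)→(p3,_,left)
state=p3 head=-1 tape=__1[1]_1221   (p3,1)→(p1,1,right)
state=p1 head=0 tape=__11[_]1221   (p1,_)→(p2,1,left)
state=p2 head=-1 tape=__1[1]11221   (p2,1)→(p1,2,left)
state=p1 head=-2 tape=__[1]211221   (p1,1)→(p3,_,left)
state=p3 head=-3 tape=_[_]_211221   (p3,_)→(p2,_,left)
state=p2 head=-4 tape=[_]__211221   (p2,_)→(p3,2,right)
state=p3 head=-3 tape=2[_]_211221   (p3,_)→(p2,_,left)
state=p2 head=-4 tape=[2]__211221
The non-blank tape span at halt is 2__211221.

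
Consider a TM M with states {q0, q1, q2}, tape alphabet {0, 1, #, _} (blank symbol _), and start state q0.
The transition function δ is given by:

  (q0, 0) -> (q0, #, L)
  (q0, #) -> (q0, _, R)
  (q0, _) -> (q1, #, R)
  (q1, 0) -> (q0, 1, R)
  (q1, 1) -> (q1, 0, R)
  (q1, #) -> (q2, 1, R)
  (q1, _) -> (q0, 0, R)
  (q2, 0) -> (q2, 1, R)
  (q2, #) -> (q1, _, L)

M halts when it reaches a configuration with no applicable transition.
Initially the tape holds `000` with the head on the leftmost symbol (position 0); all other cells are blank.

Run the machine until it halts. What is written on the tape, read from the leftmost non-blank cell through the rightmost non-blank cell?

#111

q0 | _[0]00_   read 0 → write #, move L, go to q0
q0 | [_]#00_   read _ → write #, move R, go to q1
q1 | #[#]00_   read # → write 1, move R, go to q2
q2 | #1[0]0_   read 0 → write 1, move R, go to q2
q2 | #11[0]_   read 0 → write 1, move R, go to q2
q2 | #111[_]
The non-blank tape span at halt is #111.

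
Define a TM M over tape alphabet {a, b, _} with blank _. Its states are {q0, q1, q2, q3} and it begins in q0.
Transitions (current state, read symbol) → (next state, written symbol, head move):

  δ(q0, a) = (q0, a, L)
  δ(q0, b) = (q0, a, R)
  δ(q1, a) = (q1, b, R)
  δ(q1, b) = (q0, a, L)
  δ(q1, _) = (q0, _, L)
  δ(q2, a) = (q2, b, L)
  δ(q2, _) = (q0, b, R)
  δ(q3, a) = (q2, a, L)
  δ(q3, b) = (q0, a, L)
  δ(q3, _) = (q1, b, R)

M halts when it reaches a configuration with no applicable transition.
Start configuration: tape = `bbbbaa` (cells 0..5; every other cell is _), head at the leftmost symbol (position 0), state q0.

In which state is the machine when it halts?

q0 | _[b]bbbaa   read b → write a, move R, go to q0
q0 | _a[b]bbaa   read b → write a, move R, go to q0
q0 | _aa[b]baa   read b → write a, move R, go to q0
q0 | _aaa[b]aa   read b → write a, move R, go to q0
q0 | _aaaa[a]a   read a → write a, move L, go to q0
q0 | _aaa[a]aa   read a → write a, move L, go to q0
q0 | _aa[a]aaa   read a → write a, move L, go to q0
q0 | _a[a]aaaa   read a → write a, move L, go to q0
q0 | _[a]aaaaa   read a → write a, move L, go to q0
q0 | [_]aaaaaa
No transition is defined for (q0, _); M halts in state q0.

q0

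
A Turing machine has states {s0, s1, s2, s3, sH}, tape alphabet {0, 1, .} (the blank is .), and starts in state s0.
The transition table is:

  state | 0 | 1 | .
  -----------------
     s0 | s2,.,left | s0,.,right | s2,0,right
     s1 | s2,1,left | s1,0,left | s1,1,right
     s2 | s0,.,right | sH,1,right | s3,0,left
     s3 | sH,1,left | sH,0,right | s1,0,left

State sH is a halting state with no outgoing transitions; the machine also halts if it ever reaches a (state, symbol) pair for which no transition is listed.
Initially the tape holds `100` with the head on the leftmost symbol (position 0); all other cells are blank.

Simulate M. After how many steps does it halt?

7

state=s0 head=0 tape=..[1]00   (s0,1)→(s0,.,right)
state=s0 head=1 tape=...[0]0   (s0,0)→(s2,.,left)
state=s2 head=0 tape=..[.].0   (s2,.)→(s3,0,left)
state=s3 head=-1 tape=.[.]0.0   (s3,.)→(s1,0,left)
state=s1 head=-2 tape=[.]00.0   (s1,.)→(s1,1,right)
state=s1 head=-1 tape=1[0]0.0   (s1,0)→(s2,1,left)
state=s2 head=-2 tape=[1]10.0   (s2,1)→(sH,1,right)
state=sH head=-1 tape=1[1]0.0
M halts after 7 transitions.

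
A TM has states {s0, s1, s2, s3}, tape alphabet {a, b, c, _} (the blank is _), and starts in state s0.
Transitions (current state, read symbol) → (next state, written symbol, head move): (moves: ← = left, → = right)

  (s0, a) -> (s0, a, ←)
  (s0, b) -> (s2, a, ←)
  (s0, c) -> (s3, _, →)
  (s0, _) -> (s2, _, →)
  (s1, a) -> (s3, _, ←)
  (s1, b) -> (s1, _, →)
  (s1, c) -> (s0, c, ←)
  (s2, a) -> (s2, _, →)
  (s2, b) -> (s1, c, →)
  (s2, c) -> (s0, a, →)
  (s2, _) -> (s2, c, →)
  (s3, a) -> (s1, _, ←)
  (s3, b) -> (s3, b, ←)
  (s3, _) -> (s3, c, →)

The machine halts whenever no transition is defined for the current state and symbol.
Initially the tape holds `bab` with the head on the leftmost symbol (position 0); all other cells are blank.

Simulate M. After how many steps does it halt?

state=s0 head=0 tape=_[b]ab_   (s0,b)→(s2,a,←)
state=s2 head=-1 tape=[_]aab_   (s2,_)→(s2,c,→)
state=s2 head=0 tape=c[a]ab_   (s2,a)→(s2,_,→)
state=s2 head=1 tape=c_[a]b_   (s2,a)→(s2,_,→)
state=s2 head=2 tape=c__[b]_   (s2,b)→(s1,c,→)
state=s1 head=3 tape=c__c[_]
M halts after 5 transitions.

5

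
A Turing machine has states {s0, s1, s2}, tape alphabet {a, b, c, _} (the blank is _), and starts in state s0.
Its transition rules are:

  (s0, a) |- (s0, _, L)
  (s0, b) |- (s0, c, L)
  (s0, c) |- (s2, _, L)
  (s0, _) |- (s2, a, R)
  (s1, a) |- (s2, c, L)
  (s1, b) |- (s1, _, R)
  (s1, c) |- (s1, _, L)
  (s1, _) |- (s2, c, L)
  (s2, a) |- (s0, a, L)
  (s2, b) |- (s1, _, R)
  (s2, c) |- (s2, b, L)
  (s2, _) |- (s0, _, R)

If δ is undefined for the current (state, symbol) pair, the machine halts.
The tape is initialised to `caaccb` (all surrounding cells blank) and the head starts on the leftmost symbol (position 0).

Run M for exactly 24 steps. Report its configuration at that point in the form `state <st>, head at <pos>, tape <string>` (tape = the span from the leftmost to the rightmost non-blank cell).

state=s0 head=0 tape=__[c]aaccb   (s0,c)→(s2,_,L)
state=s2 head=-1 tape=_[_]_aaccb   (s2,_)→(s0,_,R)
state=s0 head=0 tape=__[_]aaccb   (s0,_)→(s2,a,R)
state=s2 head=1 tape=__a[a]accb   (s2,a)→(s0,a,L)
state=s0 head=0 tape=__[a]aaccb   (s0,a)→(s0,_,L)
state=s0 head=-1 tape=_[_]_aaccb   (s0,_)→(s2,a,R)
state=s2 head=0 tape=_a[_]aaccb   (s2,_)→(s0,_,R)
state=s0 head=1 tape=_a_[a]accb   (s0,a)→(s0,_,L)
state=s0 head=0 tape=_a[_]_accb   (s0,_)→(s2,a,R)
state=s2 head=1 tape=_aa[_]accb   (s2,_)→(s0,_,R)
state=s0 head=2 tape=_aa_[a]ccb   (s0,a)→(s0,_,L)
state=s0 head=1 tape=_aa[_]_ccb   (s0,_)→(s2,a,R)
state=s2 head=2 tape=_aaa[_]ccb   (s2,_)→(s0,_,R)
state=s0 head=3 tape=_aaa_[c]cb   (s0,c)→(s2,_,L)
state=s2 head=2 tape=_aaa[_]_cb   (s2,_)→(s0,_,R)
state=s0 head=3 tape=_aaa_[_]cb   (s0,_)→(s2,a,R)
state=s2 head=4 tape=_aaa_a[c]b   (s2,c)→(s2,b,L)
state=s2 head=3 tape=_aaa_[a]bb   (s2,a)→(s0,a,L)
state=s0 head=2 tape=_aaa[_]abb   (s0,_)→(s2,a,R)
state=s2 head=3 tape=_aaaa[a]bb   (s2,a)→(s0,a,L)
state=s0 head=2 tape=_aaa[a]abb   (s0,a)→(s0,_,L)
state=s0 head=1 tape=_aa[a]_abb   (s0,a)→(s0,_,L)
state=s0 head=0 tape=_a[a]__abb   (s0,a)→(s0,_,L)
state=s0 head=-1 tape=_[a]___abb   (s0,a)→(s0,_,L)
state=s0 head=-2 tape=[_]____abb
After 24 steps: state s0, head at -2, tape abb.

state s0, head at -2, tape abb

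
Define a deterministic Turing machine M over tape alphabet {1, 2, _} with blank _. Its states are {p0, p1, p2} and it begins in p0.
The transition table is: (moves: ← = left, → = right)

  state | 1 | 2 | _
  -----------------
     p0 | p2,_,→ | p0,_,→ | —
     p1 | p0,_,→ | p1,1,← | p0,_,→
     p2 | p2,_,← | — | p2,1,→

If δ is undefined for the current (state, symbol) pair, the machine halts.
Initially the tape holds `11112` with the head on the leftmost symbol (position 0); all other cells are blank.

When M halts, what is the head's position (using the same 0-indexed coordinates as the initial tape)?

4

p0 | __[1]1112   read 1 → write _, move →, go to p2
p2 | ___[1]112   read 1 → write _, move ←, go to p2
p2 | __[_]_112   read _ → write 1, move →, go to p2
p2 | __1[_]112   read _ → write 1, move →, go to p2
p2 | __11[1]12   read 1 → write _, move ←, go to p2
p2 | __1[1]_12   read 1 → write _, move ←, go to p2
p2 | __[1]__12   read 1 → write _, move ←, go to p2
p2 | _[_]___12   read _ → write 1, move →, go to p2
p2 | _1[_]__12   read _ → write 1, move →, go to p2
p2 | _11[_]_12   read _ → write 1, move →, go to p2
p2 | _111[_]12   read _ → write 1, move →, go to p2
p2 | _1111[1]2   read 1 → write _, move ←, go to p2
p2 | _111[1]_2   read 1 → write _, move ←, go to p2
p2 | _11[1]__2   read 1 → write _, move ←, go to p2
p2 | _1[1]___2   read 1 → write _, move ←, go to p2
p2 | _[1]____2   read 1 → write _, move ←, go to p2
p2 | [_]_____2   read _ → write 1, move →, go to p2
p2 | 1[_]____2   read _ → write 1, move →, go to p2
p2 | 11[_]___2   read _ → write 1, move →, go to p2
p2 | 111[_]__2   read _ → write 1, move →, go to p2
p2 | 1111[_]_2   read _ → write 1, move →, go to p2
p2 | 11111[_]2   read _ → write 1, move →, go to p2
p2 | 111111[2]
At halt the head is at cell 4.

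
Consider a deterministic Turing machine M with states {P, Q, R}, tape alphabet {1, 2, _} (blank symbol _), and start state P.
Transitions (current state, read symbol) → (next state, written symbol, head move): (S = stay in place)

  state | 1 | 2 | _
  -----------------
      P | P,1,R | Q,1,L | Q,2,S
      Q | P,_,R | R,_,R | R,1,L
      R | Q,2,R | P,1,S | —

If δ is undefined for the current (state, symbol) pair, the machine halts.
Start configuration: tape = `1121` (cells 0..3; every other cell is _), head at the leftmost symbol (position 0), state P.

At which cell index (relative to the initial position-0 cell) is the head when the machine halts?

state=P head=0 tape=[1]121__   (P,1)→(P,1,R)
state=P head=1 tape=1[1]21__   (P,1)→(P,1,R)
state=P head=2 tape=11[2]1__   (P,2)→(Q,1,L)
state=Q head=1 tape=1[1]11__   (Q,1)→(P,_,R)
state=P head=2 tape=1_[1]1__   (P,1)→(P,1,R)
state=P head=3 tape=1_1[1]__   (P,1)→(P,1,R)
state=P head=4 tape=1_11[_]_   (P,_)→(Q,2,S)
state=Q head=4 tape=1_11[2]_   (Q,2)→(R,_,R)
state=R head=5 tape=1_11_[_]
At halt the head is at cell 5.

5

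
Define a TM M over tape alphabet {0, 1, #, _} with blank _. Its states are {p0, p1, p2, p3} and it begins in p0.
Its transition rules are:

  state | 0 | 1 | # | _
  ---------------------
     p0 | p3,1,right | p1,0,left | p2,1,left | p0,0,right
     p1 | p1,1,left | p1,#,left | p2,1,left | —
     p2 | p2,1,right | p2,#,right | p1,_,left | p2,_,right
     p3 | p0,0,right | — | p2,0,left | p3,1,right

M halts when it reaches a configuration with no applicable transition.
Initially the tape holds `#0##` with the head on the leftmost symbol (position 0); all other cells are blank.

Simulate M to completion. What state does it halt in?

p1

state=p0 head=0 tape=_[#]0##   (p0,#)→(p2,1,left)
state=p2 head=-1 tape=[_]10##   (p2,_)→(p2,_,right)
state=p2 head=0 tape=_[1]0##   (p2,1)→(p2,#,right)
state=p2 head=1 tape=_#[0]##   (p2,0)→(p2,1,right)
state=p2 head=2 tape=_#1[#]#   (p2,#)→(p1,_,left)
state=p1 head=1 tape=_#[1]_#   (p1,1)→(p1,#,left)
state=p1 head=0 tape=_[#]#_#   (p1,#)→(p2,1,left)
state=p2 head=-1 tape=[_]1#_#   (p2,_)→(p2,_,right)
state=p2 head=0 tape=_[1]#_#   (p2,1)→(p2,#,right)
state=p2 head=1 tape=_#[#]_#   (p2,#)→(p1,_,left)
state=p1 head=0 tape=_[#]__#   (p1,#)→(p2,1,left)
state=p2 head=-1 tape=[_]1__#   (p2,_)→(p2,_,right)
state=p2 head=0 tape=_[1]__#   (p2,1)→(p2,#,right)
state=p2 head=1 tape=_#[_]_#   (p2,_)→(p2,_,right)
state=p2 head=2 tape=_#_[_]#   (p2,_)→(p2,_,right)
state=p2 head=3 tape=_#__[#]   (p2,#)→(p1,_,left)
state=p1 head=2 tape=_#_[_]_
No transition is defined for (p1, _); M halts in state p1.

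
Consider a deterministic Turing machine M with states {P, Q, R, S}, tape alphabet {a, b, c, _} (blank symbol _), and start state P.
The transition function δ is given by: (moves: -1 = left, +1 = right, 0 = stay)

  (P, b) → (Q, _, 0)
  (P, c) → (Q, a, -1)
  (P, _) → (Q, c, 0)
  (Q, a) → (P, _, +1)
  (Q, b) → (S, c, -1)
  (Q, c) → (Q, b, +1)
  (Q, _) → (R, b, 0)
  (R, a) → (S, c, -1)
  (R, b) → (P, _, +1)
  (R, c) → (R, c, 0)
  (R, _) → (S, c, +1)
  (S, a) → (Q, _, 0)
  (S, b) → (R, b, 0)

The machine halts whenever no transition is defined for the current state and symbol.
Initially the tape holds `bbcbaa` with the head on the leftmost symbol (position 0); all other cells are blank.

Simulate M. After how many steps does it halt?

9

P | [b]bcbaa   read b → write _, move 0, go to Q
Q | [_]bcbaa   read _ → write b, move 0, go to R
R | [b]bcbaa   read b → write _, move +1, go to P
P | _[b]cbaa   read b → write _, move 0, go to Q
Q | _[_]cbaa   read _ → write b, move 0, go to R
R | _[b]cbaa   read b → write _, move +1, go to P
P | __[c]baa   read c → write a, move -1, go to Q
Q | _[_]abaa   read _ → write b, move 0, go to R
R | _[b]abaa   read b → write _, move +1, go to P
P | __[a]baa
M halts after 9 transitions.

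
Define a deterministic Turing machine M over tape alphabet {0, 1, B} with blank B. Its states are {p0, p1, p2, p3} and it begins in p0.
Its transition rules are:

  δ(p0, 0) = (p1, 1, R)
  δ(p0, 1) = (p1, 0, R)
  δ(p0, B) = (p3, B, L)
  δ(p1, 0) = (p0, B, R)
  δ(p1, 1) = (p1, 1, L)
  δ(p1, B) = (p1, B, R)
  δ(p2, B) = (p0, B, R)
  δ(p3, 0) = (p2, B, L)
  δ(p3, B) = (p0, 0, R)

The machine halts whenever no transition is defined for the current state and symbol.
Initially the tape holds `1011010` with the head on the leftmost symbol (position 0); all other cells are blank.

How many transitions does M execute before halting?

13

state=p0 head=0 tape=[1]011010B   (p0,1)→(p1,0,R)
state=p1 head=1 tape=0[0]11010B   (p1,0)→(p0,B,R)
state=p0 head=2 tape=0B[1]1010B   (p0,1)→(p1,0,R)
state=p1 head=3 tape=0B0[1]010B   (p1,1)→(p1,1,L)
state=p1 head=2 tape=0B[0]1010B   (p1,0)→(p0,B,R)
state=p0 head=3 tape=0BB[1]010B   (p0,1)→(p1,0,R)
state=p1 head=4 tape=0BB0[0]10B   (p1,0)→(p0,B,R)
state=p0 head=5 tape=0BB0B[1]0B   (p0,1)→(p1,0,R)
state=p1 head=6 tape=0BB0B0[0]B   (p1,0)→(p0,B,R)
state=p0 head=7 tape=0BB0B0B[B]   (p0,B)→(p3,B,L)
state=p3 head=6 tape=0BB0B0[B]B   (p3,B)→(p0,0,R)
state=p0 head=7 tape=0BB0B00[B]   (p0,B)→(p3,B,L)
state=p3 head=6 tape=0BB0B0[0]B   (p3,0)→(p2,B,L)
state=p2 head=5 tape=0BB0B[0]BB
M halts after 13 transitions.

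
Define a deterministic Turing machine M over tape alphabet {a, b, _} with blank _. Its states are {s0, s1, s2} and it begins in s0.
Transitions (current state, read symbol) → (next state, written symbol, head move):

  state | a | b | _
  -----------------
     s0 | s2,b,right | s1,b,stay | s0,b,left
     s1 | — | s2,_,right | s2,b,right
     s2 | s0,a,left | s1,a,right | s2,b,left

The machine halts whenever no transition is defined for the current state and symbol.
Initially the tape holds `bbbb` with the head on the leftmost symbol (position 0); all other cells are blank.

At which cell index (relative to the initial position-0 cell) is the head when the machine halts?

state=s0 head=0 tape=[b]bbb___   (s0,b)→(s1,b,stay)
state=s1 head=0 tape=[b]bbb___   (s1,b)→(s2,_,right)
state=s2 head=1 tape=_[b]bb___   (s2,b)→(s1,a,right)
state=s1 head=2 tape=_a[b]b___   (s1,b)→(s2,_,right)
state=s2 head=3 tape=_a_[b]___   (s2,b)→(s1,a,right)
state=s1 head=4 tape=_a_a[_]__   (s1,_)→(s2,b,right)
state=s2 head=5 tape=_a_ab[_]_   (s2,_)→(s2,b,left)
state=s2 head=4 tape=_a_a[b]b_   (s2,b)→(s1,a,right)
state=s1 head=5 tape=_a_aa[b]_   (s1,b)→(s2,_,right)
state=s2 head=6 tape=_a_aa_[_]   (s2,_)→(s2,b,left)
state=s2 head=5 tape=_a_aa[_]b   (s2,_)→(s2,b,left)
state=s2 head=4 tape=_a_a[a]bb   (s2,a)→(s0,a,left)
state=s0 head=3 tape=_a_[a]abb   (s0,a)→(s2,b,right)
state=s2 head=4 tape=_a_b[a]bb   (s2,a)→(s0,a,left)
state=s0 head=3 tape=_a_[b]abb   (s0,b)→(s1,b,stay)
state=s1 head=3 tape=_a_[b]abb   (s1,b)→(s2,_,right)
state=s2 head=4 tape=_a__[a]bb   (s2,a)→(s0,a,left)
state=s0 head=3 tape=_a_[_]abb   (s0,_)→(s0,b,left)
state=s0 head=2 tape=_a[_]babb   (s0,_)→(s0,b,left)
state=s0 head=1 tape=_[a]bbabb   (s0,a)→(s2,b,right)
state=s2 head=2 tape=_b[b]babb   (s2,b)→(s1,a,right)
state=s1 head=3 tape=_ba[b]abb   (s1,b)→(s2,_,right)
state=s2 head=4 tape=_ba_[a]bb   (s2,a)→(s0,a,left)
state=s0 head=3 tape=_ba[_]abb   (s0,_)→(s0,b,left)
state=s0 head=2 tape=_b[a]babb   (s0,a)→(s2,b,right)
state=s2 head=3 tape=_bb[b]abb   (s2,b)→(s1,a,right)
state=s1 head=4 tape=_bba[a]bb
At halt the head is at cell 4.

4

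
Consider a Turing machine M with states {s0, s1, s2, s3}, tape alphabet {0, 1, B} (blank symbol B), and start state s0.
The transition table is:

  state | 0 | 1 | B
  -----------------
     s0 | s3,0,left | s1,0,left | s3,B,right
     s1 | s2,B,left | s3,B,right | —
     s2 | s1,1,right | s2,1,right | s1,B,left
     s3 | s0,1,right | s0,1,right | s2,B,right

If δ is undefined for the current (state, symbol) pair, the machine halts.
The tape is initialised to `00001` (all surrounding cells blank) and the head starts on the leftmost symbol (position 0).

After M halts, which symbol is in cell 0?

s0 | B[0]0001BB   read 0 → write 0, move left, go to s3
s3 | [B]00001BB   read B → write B, move right, go to s2
s2 | B[0]0001BB   read 0 → write 1, move right, go to s1
s1 | B1[0]001BB   read 0 → write B, move left, go to s2
s2 | B[1]B001BB   read 1 → write 1, move right, go to s2
s2 | B1[B]001BB   read B → write B, move left, go to s1
s1 | B[1]B001BB   read 1 → write B, move right, go to s3
s3 | BB[B]001BB   read B → write B, move right, go to s2
s2 | BBB[0]01BB   read 0 → write 1, move right, go to s1
s1 | BBB1[0]1BB   read 0 → write B, move left, go to s2
s2 | BBB[1]B1BB   read 1 → write 1, move right, go to s2
s2 | BBB1[B]1BB   read B → write B, move left, go to s1
s1 | BBB[1]B1BB   read 1 → write B, move right, go to s3
s3 | BBBB[B]1BB   read B → write B, move right, go to s2
s2 | BBBBB[1]BB   read 1 → write 1, move right, go to s2
s2 | BBBBB1[B]B   read B → write B, move left, go to s1
s1 | BBBBB[1]BB   read 1 → write B, move right, go to s3
s3 | BBBBBB[B]B   read B → write B, move right, go to s2
s2 | BBBBBBB[B]   read B → write B, move left, go to s1
s1 | BBBBBB[B]B
Cell 0 holds B when M halts.

B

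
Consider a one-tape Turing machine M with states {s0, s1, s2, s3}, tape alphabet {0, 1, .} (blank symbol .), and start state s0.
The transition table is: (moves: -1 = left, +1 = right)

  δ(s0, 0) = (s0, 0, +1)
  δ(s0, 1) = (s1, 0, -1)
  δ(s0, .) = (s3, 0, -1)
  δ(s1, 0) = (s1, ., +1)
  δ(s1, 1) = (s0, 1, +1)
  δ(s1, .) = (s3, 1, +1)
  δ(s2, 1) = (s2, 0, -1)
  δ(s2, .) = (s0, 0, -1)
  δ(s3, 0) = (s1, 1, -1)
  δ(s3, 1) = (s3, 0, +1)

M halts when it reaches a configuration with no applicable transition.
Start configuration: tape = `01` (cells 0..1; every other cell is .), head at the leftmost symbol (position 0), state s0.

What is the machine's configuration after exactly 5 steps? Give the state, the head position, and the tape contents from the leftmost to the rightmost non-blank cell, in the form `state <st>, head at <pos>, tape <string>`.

state s3, head at 3, tape 1

state=s0 head=0 tape=[0]1..   (s0,0)→(s0,0,+1)
state=s0 head=1 tape=0[1]..   (s0,1)→(s1,0,-1)
state=s1 head=0 tape=[0]0..   (s1,0)→(s1,.,+1)
state=s1 head=1 tape=.[0]..   (s1,0)→(s1,.,+1)
state=s1 head=2 tape=..[.].   (s1,.)→(s3,1,+1)
state=s3 head=3 tape=..1[.]
After 5 steps: state s3, head at 3, tape 1.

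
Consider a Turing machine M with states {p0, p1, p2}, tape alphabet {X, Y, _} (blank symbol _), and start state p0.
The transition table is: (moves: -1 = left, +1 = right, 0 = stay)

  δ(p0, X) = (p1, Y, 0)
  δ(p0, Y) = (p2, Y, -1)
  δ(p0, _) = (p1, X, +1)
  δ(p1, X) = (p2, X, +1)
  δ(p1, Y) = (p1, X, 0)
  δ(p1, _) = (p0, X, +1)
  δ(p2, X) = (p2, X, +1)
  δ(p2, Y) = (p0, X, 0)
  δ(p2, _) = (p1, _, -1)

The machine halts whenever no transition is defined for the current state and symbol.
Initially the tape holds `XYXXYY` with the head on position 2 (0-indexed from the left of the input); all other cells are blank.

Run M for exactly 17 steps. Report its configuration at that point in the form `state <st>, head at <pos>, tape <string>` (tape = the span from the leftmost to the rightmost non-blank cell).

state p1, head at 5, tape XYXXXX

state=p0 head=2 tape=XY[X]XYY_   (p0,X)→(p1,Y,0)
state=p1 head=2 tape=XY[Y]XYY_   (p1,Y)→(p1,X,0)
state=p1 head=2 tape=XY[X]XYY_   (p1,X)→(p2,X,+1)
state=p2 head=3 tape=XYX[X]YY_   (p2,X)→(p2,X,+1)
state=p2 head=4 tape=XYXX[Y]Y_   (p2,Y)→(p0,X,0)
state=p0 head=4 tape=XYXX[X]Y_   (p0,X)→(p1,Y,0)
state=p1 head=4 tape=XYXX[Y]Y_   (p1,Y)→(p1,X,0)
state=p1 head=4 tape=XYXX[X]Y_   (p1,X)→(p2,X,+1)
state=p2 head=5 tape=XYXXX[Y]_   (p2,Y)→(p0,X,0)
state=p0 head=5 tape=XYXXX[X]_   (p0,X)→(p1,Y,0)
state=p1 head=5 tape=XYXXX[Y]_   (p1,Y)→(p1,X,0)
state=p1 head=5 tape=XYXXX[X]_   (p1,X)→(p2,X,+1)
state=p2 head=6 tape=XYXXXX[_]   (p2,_)→(p1,_,-1)
state=p1 head=5 tape=XYXXX[X]_   (p1,X)→(p2,X,+1)
state=p2 head=6 tape=XYXXXX[_]   (p2,_)→(p1,_,-1)
state=p1 head=5 tape=XYXXX[X]_   (p1,X)→(p2,X,+1)
state=p2 head=6 tape=XYXXXX[_]   (p2,_)→(p1,_,-1)
state=p1 head=5 tape=XYXXX[X]_
After 17 steps: state p1, head at 5, tape XYXXXX.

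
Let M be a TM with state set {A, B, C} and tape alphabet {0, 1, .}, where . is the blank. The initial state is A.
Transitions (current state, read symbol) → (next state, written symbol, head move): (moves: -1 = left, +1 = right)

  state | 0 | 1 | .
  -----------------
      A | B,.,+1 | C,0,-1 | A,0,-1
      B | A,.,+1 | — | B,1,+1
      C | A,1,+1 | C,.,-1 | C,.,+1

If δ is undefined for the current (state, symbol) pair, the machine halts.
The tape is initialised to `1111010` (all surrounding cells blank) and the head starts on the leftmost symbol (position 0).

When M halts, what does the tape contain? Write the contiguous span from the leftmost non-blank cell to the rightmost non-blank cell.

A | .[1]111010   read 1 → write 0, move -1, go to C
C | [.]0111010   read . → write ., move +1, go to C
C | .[0]111010   read 0 → write 1, move +1, go to A
A | .1[1]11010   read 1 → write 0, move -1, go to C
C | .[1]011010   read 1 → write ., move -1, go to C
C | [.].011010   read . → write ., move +1, go to C
C | .[.]011010   read . → write ., move +1, go to C
C | ..[0]11010   read 0 → write 1, move +1, go to A
A | ..1[1]1010   read 1 → write 0, move -1, go to C
C | ..[1]01010   read 1 → write ., move -1, go to C
C | .[.].01010   read . → write ., move +1, go to C
C | ..[.]01010   read . → write ., move +1, go to C
C | ...[0]1010   read 0 → write 1, move +1, go to A
A | ...1[1]010   read 1 → write 0, move -1, go to C
C | ...[1]0010   read 1 → write ., move -1, go to C
C | ..[.].0010   read . → write ., move +1, go to C
C | ...[.]0010   read . → write ., move +1, go to C
C | ....[0]010   read 0 → write 1, move +1, go to A
A | ....1[0]10   read 0 → write ., move +1, go to B
B | ....1.[1]0
The non-blank tape span at halt is 1.10.

1.10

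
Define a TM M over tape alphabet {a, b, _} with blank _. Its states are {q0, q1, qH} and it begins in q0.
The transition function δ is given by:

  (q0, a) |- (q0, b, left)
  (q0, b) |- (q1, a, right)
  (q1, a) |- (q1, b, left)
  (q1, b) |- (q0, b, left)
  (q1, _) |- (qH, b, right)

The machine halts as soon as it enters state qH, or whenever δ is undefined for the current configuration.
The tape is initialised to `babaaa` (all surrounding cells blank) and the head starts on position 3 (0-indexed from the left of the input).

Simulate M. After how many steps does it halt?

8

q0 | _bab[a]aa   read a → write b, move left, go to q0
q0 | _ba[b]baa   read b → write a, move right, go to q1
q1 | _baa[b]aa   read b → write b, move left, go to q0
q0 | _ba[a]baa   read a → write b, move left, go to q0
q0 | _b[a]bbaa   read a → write b, move left, go to q0
q0 | _[b]bbbaa   read b → write a, move right, go to q1
q1 | _a[b]bbaa   read b → write b, move left, go to q0
q0 | _[a]bbbaa   read a → write b, move left, go to q0
q0 | [_]bbbbaa
M halts after 8 transitions.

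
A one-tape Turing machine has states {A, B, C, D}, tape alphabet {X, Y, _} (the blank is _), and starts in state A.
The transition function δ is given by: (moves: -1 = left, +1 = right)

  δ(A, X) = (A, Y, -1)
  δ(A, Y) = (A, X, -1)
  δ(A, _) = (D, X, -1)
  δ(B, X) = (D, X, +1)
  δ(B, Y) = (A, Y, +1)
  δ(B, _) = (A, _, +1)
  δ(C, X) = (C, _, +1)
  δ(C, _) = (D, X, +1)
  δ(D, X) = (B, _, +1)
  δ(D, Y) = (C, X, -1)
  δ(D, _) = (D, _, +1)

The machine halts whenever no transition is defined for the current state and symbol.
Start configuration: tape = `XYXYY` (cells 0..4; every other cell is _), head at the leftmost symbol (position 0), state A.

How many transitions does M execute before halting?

16

A | __[X]YXYY   read X → write Y, move -1, go to A
A | _[_]YYXYY   read _ → write X, move -1, go to D
D | [_]XYYXYY   read _ → write _, move +1, go to D
D | _[X]YYXYY   read X → write _, move +1, go to B
B | __[Y]YXYY   read Y → write Y, move +1, go to A
A | __Y[Y]XYY   read Y → write X, move -1, go to A
A | __[Y]XXYY   read Y → write X, move -1, go to A
A | _[_]XXXYY   read _ → write X, move -1, go to D
D | [_]XXXXYY   read _ → write _, move +1, go to D
D | _[X]XXXYY   read X → write _, move +1, go to B
B | __[X]XXYY   read X → write X, move +1, go to D
D | __X[X]XYY   read X → write _, move +1, go to B
B | __X_[X]YY   read X → write X, move +1, go to D
D | __X_X[Y]Y   read Y → write X, move -1, go to C
C | __X_[X]XY   read X → write _, move +1, go to C
C | __X__[X]Y   read X → write _, move +1, go to C
C | __X___[Y]
M halts after 16 transitions.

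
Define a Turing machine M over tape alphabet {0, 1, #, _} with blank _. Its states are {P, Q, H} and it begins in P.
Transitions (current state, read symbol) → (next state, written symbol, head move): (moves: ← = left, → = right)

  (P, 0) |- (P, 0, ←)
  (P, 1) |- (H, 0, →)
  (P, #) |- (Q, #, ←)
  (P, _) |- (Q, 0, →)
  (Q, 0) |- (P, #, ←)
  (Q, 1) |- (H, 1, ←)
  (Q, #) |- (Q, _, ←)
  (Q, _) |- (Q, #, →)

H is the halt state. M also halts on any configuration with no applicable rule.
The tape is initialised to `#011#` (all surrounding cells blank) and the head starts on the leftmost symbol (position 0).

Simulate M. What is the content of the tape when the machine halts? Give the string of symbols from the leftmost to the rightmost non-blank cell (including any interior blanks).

P | _____[#]011#   read # → write #, move ←, go to Q
Q | ____[_]#011#   read _ → write #, move →, go to Q
Q | ____#[#]011#   read # → write _, move ←, go to Q
Q | ____[#]_011#   read # → write _, move ←, go to Q
Q | ___[_]__011#   read _ → write #, move →, go to Q
Q | ___#[_]_011#   read _ → write #, move →, go to Q
Q | ___##[_]011#   read _ → write #, move →, go to Q
Q | ___###[0]11#   read 0 → write #, move ←, go to P
P | ___##[#]#11#   read # → write #, move ←, go to Q
Q | ___#[#]##11#   read # → write _, move ←, go to Q
Q | ___[#]_##11#   read # → write _, move ←, go to Q
Q | __[_]__##11#   read _ → write #, move →, go to Q
Q | __#[_]_##11#   read _ → write #, move →, go to Q
Q | __##[_]##11#   read _ → write #, move →, go to Q
Q | __###[#]#11#   read # → write _, move ←, go to Q
Q | __##[#]_#11#   read # → write _, move ←, go to Q
Q | __#[#]__#11#   read # → write _, move ←, go to Q
Q | __[#]___#11#   read # → write _, move ←, go to Q
Q | _[_]____#11#   read _ → write #, move →, go to Q
Q | _#[_]___#11#   read _ → write #, move →, go to Q
Q | _##[_]__#11#   read _ → write #, move →, go to Q
Q | _###[_]_#11#   read _ → write #, move →, go to Q
Q | _####[_]#11#   read _ → write #, move →, go to Q
Q | _#####[#]11#   read # → write _, move ←, go to Q
Q | _####[#]_11#   read # → write _, move ←, go to Q
Q | _###[#]__11#   read # → write _, move ←, go to Q
Q | _##[#]___11#   read # → write _, move ←, go to Q
Q | _#[#]____11#   read # → write _, move ←, go to Q
Q | _[#]_____11#   read # → write _, move ←, go to Q
Q | [_]______11#   read _ → write #, move →, go to Q
Q | #[_]_____11#   read _ → write #, move →, go to Q
Q | ##[_]____11#   read _ → write #, move →, go to Q
Q | ###[_]___11#   read _ → write #, move →, go to Q
Q | ####[_]__11#   read _ → write #, move →, go to Q
Q | #####[_]_11#   read _ → write #, move →, go to Q
Q | ######[_]11#   read _ → write #, move →, go to Q
Q | #######[1]1#   read 1 → write 1, move ←, go to H
H | ######[#]11#
The non-blank tape span at halt is #######11#.

#######11#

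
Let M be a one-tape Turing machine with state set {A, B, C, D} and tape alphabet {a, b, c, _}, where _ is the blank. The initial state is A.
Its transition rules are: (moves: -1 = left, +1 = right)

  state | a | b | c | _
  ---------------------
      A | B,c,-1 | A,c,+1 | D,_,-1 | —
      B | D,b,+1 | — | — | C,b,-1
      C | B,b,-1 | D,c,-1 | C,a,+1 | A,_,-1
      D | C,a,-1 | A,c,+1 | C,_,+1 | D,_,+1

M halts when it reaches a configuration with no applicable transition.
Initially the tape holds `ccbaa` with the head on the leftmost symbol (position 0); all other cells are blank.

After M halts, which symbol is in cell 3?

b

A | _[c]cbaa   read c → write _, move -1, go to D
D | [_]_cbaa   read _ → write _, move +1, go to D
D | _[_]cbaa   read _ → write _, move +1, go to D
D | __[c]baa   read c → write _, move +1, go to C
C | ___[b]aa   read b → write c, move -1, go to D
D | __[_]caa   read _ → write _, move +1, go to D
D | ___[c]aa   read c → write _, move +1, go to C
C | ____[a]a   read a → write b, move -1, go to B
B | ___[_]ba   read _ → write b, move -1, go to C
C | __[_]bba   read _ → write _, move -1, go to A
A | _[_]_bba
Cell 3 holds b when M halts.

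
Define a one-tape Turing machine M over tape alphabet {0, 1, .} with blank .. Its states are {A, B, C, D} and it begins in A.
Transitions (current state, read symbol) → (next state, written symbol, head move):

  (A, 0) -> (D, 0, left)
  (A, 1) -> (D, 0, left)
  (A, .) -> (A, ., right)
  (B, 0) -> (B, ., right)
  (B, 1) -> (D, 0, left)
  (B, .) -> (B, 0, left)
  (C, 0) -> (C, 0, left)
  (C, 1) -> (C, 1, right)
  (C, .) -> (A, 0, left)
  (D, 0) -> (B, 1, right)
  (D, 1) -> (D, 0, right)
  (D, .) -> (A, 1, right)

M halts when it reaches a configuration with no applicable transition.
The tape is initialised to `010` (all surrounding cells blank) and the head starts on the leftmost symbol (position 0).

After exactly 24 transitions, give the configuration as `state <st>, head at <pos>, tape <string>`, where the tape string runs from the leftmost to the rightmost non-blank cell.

state B, head at 2, tape 1..000

state=A head=0 tape=.[0]10..   (A,0)→(D,0,left)
state=D head=-1 tape=[.]010..   (D,.)→(A,1,right)
state=A head=0 tape=1[0]10..   (A,0)→(D,0,left)
state=D head=-1 tape=[1]010..   (D,1)→(D,0,right)
state=D head=0 tape=0[0]10..   (D,0)→(B,1,right)
state=B head=1 tape=01[1]0..   (B,1)→(D,0,left)
state=D head=0 tape=0[1]00..   (D,1)→(D,0,right)
state=D head=1 tape=00[0]0..   (D,0)→(B,1,right)
state=B head=2 tape=001[0]..   (B,0)→(B,.,right)
state=B head=3 tape=001.[.].   (B,.)→(B,0,left)
state=B head=2 tape=001[.]0.   (B,.)→(B,0,left)
state=B head=1 tape=00[1]00.   (B,1)→(D,0,left)
state=D head=0 tape=0[0]000.   (D,0)→(B,1,right)
state=B head=1 tape=01[0]00.   (B,0)→(B,.,right)
state=B head=2 tape=01.[0]0.   (B,0)→(B,.,right)
state=B head=3 tape=01..[0].   (B,0)→(B,.,right)
state=B head=4 tape=01...[.]   (B,.)→(B,0,left)
state=B head=3 tape=01..[.]0   (B,.)→(B,0,left)
state=B head=2 tape=01.[.]00   (B,.)→(B,0,left)
state=B head=1 tape=01[.]000   (B,.)→(B,0,left)
state=B head=0 tape=0[1]0000   (B,1)→(D,0,left)
state=D head=-1 tape=[0]00000   (D,0)→(B,1,right)
state=B head=0 tape=1[0]0000   (B,0)→(B,.,right)
state=B head=1 tape=1.[0]000   (B,0)→(B,.,right)
state=B head=2 tape=1..[0]00
After 24 steps: state B, head at 2, tape 1..000.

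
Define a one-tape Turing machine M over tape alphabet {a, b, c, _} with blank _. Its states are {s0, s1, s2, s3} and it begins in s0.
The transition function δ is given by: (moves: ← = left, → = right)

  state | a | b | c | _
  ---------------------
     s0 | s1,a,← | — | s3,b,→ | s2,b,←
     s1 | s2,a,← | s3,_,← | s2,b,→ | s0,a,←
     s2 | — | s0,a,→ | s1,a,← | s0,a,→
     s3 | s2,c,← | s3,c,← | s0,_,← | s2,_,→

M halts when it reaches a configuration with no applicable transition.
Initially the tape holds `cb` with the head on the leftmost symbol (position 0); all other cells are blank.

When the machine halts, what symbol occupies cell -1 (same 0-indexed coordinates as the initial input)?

state=s0 head=0 tape=___[c]b   (s0,c)→(s3,b,→)
state=s3 head=1 tape=___b[b]   (s3,b)→(s3,c,←)
state=s3 head=0 tape=___[b]c   (s3,b)→(s3,c,←)
state=s3 head=-1 tape=__[_]cc   (s3,_)→(s2,_,→)
state=s2 head=0 tape=___[c]c   (s2,c)→(s1,a,←)
state=s1 head=-1 tape=__[_]ac   (s1,_)→(s0,a,←)
state=s0 head=-2 tape=_[_]aac   (s0,_)→(s2,b,←)
state=s2 head=-3 tape=[_]baac   (s2,_)→(s0,a,→)
state=s0 head=-2 tape=a[b]aac
Cell -1 holds a when M halts.

a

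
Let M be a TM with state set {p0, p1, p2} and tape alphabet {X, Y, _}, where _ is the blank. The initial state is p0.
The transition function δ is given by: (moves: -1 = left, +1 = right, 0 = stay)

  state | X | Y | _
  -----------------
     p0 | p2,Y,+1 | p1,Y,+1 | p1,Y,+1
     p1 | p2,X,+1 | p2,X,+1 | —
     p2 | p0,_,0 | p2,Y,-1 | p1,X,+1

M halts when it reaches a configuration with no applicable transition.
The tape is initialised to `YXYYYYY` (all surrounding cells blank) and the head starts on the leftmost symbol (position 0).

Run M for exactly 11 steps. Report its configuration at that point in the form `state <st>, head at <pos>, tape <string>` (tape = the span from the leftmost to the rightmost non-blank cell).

p0 | [Y]XYYYYY   read Y → write Y, move +1, go to p1
p1 | Y[X]YYYYY   read X → write X, move +1, go to p2
p2 | YX[Y]YYYY   read Y → write Y, move -1, go to p2
p2 | Y[X]YYYYY   read X → write _, move 0, go to p0
p0 | Y[_]YYYYY   read _ → write Y, move +1, go to p1
p1 | YY[Y]YYYY   read Y → write X, move +1, go to p2
p2 | YYX[Y]YYY   read Y → write Y, move -1, go to p2
p2 | YY[X]YYYY   read X → write _, move 0, go to p0
p0 | YY[_]YYYY   read _ → write Y, move +1, go to p1
p1 | YYY[Y]YYY   read Y → write X, move +1, go to p2
p2 | YYYX[Y]YY   read Y → write Y, move -1, go to p2
p2 | YYY[X]YYY
After 11 steps: state p2, head at 3, tape YYYXYYY.

state p2, head at 3, tape YYYXYYY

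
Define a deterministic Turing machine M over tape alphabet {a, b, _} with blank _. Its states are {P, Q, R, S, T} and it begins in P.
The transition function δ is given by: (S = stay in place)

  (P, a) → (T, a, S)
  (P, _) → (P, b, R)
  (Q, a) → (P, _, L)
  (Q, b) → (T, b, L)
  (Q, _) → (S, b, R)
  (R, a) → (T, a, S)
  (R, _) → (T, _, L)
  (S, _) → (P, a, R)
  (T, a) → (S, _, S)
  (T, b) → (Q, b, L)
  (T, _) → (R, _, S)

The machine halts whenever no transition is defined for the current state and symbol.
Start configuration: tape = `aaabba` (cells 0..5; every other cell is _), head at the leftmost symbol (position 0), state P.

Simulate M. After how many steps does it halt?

state=P head=0 tape=[a]aabba   (P,a)→(T,a,S)
state=T head=0 tape=[a]aabba   (T,a)→(S,_,S)
state=S head=0 tape=[_]aabba   (S,_)→(P,a,R)
state=P head=1 tape=a[a]abba   (P,a)→(T,a,S)
state=T head=1 tape=a[a]abba   (T,a)→(S,_,S)
state=S head=1 tape=a[_]abba   (S,_)→(P,a,R)
state=P head=2 tape=aa[a]bba   (P,a)→(T,a,S)
state=T head=2 tape=aa[a]bba   (T,a)→(S,_,S)
state=S head=2 tape=aa[_]bba   (S,_)→(P,a,R)
state=P head=3 tape=aaa[b]ba
M halts after 9 transitions.

9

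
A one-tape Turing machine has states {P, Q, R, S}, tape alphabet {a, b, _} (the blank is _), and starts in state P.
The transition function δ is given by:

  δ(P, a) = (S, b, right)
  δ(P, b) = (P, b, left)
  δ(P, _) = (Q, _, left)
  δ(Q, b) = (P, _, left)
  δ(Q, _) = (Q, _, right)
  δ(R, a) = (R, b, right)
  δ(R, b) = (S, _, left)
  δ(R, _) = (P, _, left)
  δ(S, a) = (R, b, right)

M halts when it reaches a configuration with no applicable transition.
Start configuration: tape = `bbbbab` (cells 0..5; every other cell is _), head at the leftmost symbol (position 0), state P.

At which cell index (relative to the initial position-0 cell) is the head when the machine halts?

4

P | __[b]bbbab   read b → write b, move left, go to P
P | _[_]bbbbab   read _ → write _, move left, go to Q
Q | [_]_bbbbab   read _ → write _, move right, go to Q
Q | _[_]bbbbab   read _ → write _, move right, go to Q
Q | __[b]bbbab   read b → write _, move left, go to P
P | _[_]_bbbab   read _ → write _, move left, go to Q
Q | [_]__bbbab   read _ → write _, move right, go to Q
Q | _[_]_bbbab   read _ → write _, move right, go to Q
Q | __[_]bbbab   read _ → write _, move right, go to Q
Q | ___[b]bbab   read b → write _, move left, go to P
P | __[_]_bbab   read _ → write _, move left, go to Q
Q | _[_]__bbab   read _ → write _, move right, go to Q
Q | __[_]_bbab   read _ → write _, move right, go to Q
Q | ___[_]bbab   read _ → write _, move right, go to Q
Q | ____[b]bab   read b → write _, move left, go to P
P | ___[_]_bab   read _ → write _, move left, go to Q
Q | __[_]__bab   read _ → write _, move right, go to Q
Q | ___[_]_bab   read _ → write _, move right, go to Q
Q | ____[_]bab   read _ → write _, move right, go to Q
Q | _____[b]ab   read b → write _, move left, go to P
P | ____[_]_ab   read _ → write _, move left, go to Q
Q | ___[_]__ab   read _ → write _, move right, go to Q
Q | ____[_]_ab   read _ → write _, move right, go to Q
Q | _____[_]ab   read _ → write _, move right, go to Q
Q | ______[a]b
At halt the head is at cell 4.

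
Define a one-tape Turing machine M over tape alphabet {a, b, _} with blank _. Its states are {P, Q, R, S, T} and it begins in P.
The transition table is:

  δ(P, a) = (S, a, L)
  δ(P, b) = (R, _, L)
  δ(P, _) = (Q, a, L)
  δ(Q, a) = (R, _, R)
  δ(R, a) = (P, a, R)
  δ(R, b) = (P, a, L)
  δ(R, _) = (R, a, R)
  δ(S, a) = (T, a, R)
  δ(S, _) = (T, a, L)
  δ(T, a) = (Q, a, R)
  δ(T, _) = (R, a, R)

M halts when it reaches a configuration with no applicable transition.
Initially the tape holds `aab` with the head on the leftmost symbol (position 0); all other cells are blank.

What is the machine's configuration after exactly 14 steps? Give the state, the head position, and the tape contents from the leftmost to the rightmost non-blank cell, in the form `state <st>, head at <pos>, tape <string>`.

P | __[a]ab   read a → write a, move L, go to S
S | _[_]aab   read _ → write a, move L, go to T
T | [_]aaab   read _ → write a, move R, go to R
R | a[a]aab   read a → write a, move R, go to P
P | aa[a]ab   read a → write a, move L, go to S
S | a[a]aab   read a → write a, move R, go to T
T | aa[a]ab   read a → write a, move R, go to Q
Q | aaa[a]b   read a → write _, move R, go to R
R | aaa_[b]   read b → write a, move L, go to P
P | aaa[_]a   read _ → write a, move L, go to Q
Q | aa[a]aa   read a → write _, move R, go to R
R | aa_[a]a   read a → write a, move R, go to P
P | aa_a[a]   read a → write a, move L, go to S
S | aa_[a]a   read a → write a, move R, go to T
T | aa_a[a]
After 14 steps: state T, head at 2, tape aa_aa.

state T, head at 2, tape aa_aa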